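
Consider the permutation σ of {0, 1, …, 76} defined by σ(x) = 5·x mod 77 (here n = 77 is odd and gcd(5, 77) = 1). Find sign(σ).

Start at x=31: 31 → 1 → 5 → 25 → 48 → 9 → 45 → … (one orbit).
Decompose π into cycles: lengths [30, 30, 6, 5, 5, 1] (6 cycles, including the fixed point 0).
With 6 cycles on 77 points, sign = (−1)^{77−6} = -1.
Via Zolotarev, sign(π_{5}) = (5|77) = -1.

-1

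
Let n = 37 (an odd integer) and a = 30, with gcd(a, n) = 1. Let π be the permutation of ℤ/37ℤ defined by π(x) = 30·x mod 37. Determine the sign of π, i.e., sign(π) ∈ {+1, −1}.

Trace 10: π^k(10) = [10, 4, 9, 11, 34, 21, 1] for k=0..6.
Cycle type of π: 18×2 + 1; total 3 cycles.
37 − 3 = 34 transpositions; sign(π) = (−1)^34 = +1.
Check: (30/37) = +1 by Zolotarev.

+1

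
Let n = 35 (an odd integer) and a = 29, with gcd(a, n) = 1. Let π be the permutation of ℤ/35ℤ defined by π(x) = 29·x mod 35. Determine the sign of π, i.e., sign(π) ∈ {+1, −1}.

+1

Trace 1: π^k(1) = [1, 29] for k=0..1.
π_29 has 21 disjoint cycles with lengths [2, 2, 2, 2, 2, 2, 2, 2, 2, 2, 2, 2, 2, 2, 1, 1, 1, 1, 1, 1, 1] on {0,…,34}.
21 cycles on 35: each ℓ→(−1)^(ℓ−1), product (−1)^14 = +1.
The Jacobi symbol (29|35) = +1 (Zolotarev) agrees.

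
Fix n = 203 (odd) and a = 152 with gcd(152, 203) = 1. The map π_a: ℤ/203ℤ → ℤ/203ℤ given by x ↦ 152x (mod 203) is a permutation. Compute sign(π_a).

-1

Start at x=110: 110 → 74 → 83 → 30 → 94 → 78 → 82 → … (one orbit).
10 cycles of lengths [42, 42, 42, 42, 7, 7, 7, 7, 6, 1].
10 cycles on 203: each ℓ→(−1)^(ℓ−1), product (−1)^193 = -1.
(152|203)_J = -1 (Zolotarev's lemma cross-check).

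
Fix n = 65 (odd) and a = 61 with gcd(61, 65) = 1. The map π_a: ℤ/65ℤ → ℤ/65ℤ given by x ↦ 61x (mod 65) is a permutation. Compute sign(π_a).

Start at x=61: 61 → 16 → 1 → 61 (one orbit).
Decompose π into cycles: lengths [3, 3, 3, 3, 3, 3, 3, 3, 3, 3, 3, 3, 3, 3, 3, 3, 3, 3, 3, 3, 1, 1, 1, 1, 1] (25 cycles, including the fixed point 0).
n − c = 65 − 25 = 40; sign = (−1)^40 = +1.

+1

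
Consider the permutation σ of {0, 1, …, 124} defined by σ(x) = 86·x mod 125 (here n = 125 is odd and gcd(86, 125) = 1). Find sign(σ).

+1

Start at x=101: 101 → 61 → 121 → 31 → 41 → 26 → 111 → … (one orbit).
The orbit structure of x ↦ 86x mod 125: 13 orbits of sizes [25, 25, 25, 25, 5, 5, 5, 5, 1, 1, 1, 1, 1].
Σ(ℓ_i−1) = 125−13 = 112; sign = (−1)^112 = +1.
(86|125)_J = +1 (Zolotarev's lemma cross-check).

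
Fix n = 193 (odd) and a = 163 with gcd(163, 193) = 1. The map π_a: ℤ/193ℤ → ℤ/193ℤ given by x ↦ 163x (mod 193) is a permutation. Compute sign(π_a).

Orbit of 186 under x↦163x: [186, 17, 69, 53, 147, 29, 95]… (length divides ord_193(163)).
2 cycles of lengths [192, 1].
Σ(ℓ_i−1) = 193−2 = 191; sign = (−1)^191 = -1.
(163|193)_J = -1 (Zolotarev's lemma cross-check).

-1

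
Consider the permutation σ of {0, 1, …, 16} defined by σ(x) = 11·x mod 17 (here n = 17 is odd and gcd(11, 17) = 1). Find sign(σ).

Trace 14: π^k(14) = [14, 1, 11, 2, 5, 4, 10] for k=0..6.
Cycle lengths of π_11 on ℤ/17ℤ: [16, 1]; 2 cycles in total.
sign(π) = (−1)^{n − #cycles} = (−1)^{17−2} = (−1)^15 = -1.
Via Zolotarev, sign(π_{11}) = (11|17) = -1.

-1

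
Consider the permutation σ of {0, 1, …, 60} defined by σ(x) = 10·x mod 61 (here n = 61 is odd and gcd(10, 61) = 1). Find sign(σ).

Trace 55: π^k(55) = [55, 1, 10, 39, 24, 57, 21] for k=0..6.
The orbit structure of x ↦ 10x mod 61: 2 orbits of sizes [60, 1].
With 2 cycles on 61 points, sign = (−1)^{61−2} = -1.

-1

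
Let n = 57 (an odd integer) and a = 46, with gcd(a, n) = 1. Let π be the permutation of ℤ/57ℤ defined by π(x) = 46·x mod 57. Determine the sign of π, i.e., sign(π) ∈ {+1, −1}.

Trace 31: π^k(31) = [31, 1, 46, 7, 37, 49] for k=0..5.
π_46 has 12 disjoint cycles with lengths [6, 6, 6, 6, 6, 6, 6, 6, 6, 1, 1, 1] on {0,…,56}.
n − c = 57 − 12 = 45; sign = (−1)^45 = -1.
Zolotarev: (46|57) = -1, matching the cycle-count sign.

-1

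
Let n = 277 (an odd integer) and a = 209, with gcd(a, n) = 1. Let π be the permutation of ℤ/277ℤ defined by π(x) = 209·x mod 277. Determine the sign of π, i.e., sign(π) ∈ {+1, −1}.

-1

Trace 185: π^k(185) = [185, 162, 64, 80, 100, 125, 87] for k=0..6.
π_209 has 2 disjoint cycles with lengths [276, 1] on {0,…,276}.
Σ(ℓ_i−1) = 277−2 = 275; sign = (−1)^275 = -1.
The Jacobi symbol (209|277) = -1 (Zolotarev) agrees.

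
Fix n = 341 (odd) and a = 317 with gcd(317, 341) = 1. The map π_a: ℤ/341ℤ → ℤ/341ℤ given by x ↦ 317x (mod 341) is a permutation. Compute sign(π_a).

Orbit of 202 under x↦317x: [202, 267, 71, 1, 317, 235, 157]… (length divides ord_341(317)).
π_317 has 25 disjoint cycles with lengths [15, 15, 15, 15, 15, 15, 15, 15, 15, 15, 15, 15, 15, 15, 15, 15, 15, 15, 15, 15, 15, 15, 5, 5, 1] on {0,…,340}.
With 25 cycles on 341 points, sign = (−1)^{341−25} = +1.
Zolotarev: (317|341) = +1, matching the cycle-count sign.

+1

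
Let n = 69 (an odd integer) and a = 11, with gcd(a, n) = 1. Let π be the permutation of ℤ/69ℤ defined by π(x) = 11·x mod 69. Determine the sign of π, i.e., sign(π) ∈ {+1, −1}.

Trace 31: π^k(31) = [31, 65, 25, 68, 58, 17, 49] for k=0..6.
5 cycles of lengths [22, 22, 22, 2, 1].
Σ(ℓ_i−1) = 69−5 = 64; sign = (−1)^64 = +1.

+1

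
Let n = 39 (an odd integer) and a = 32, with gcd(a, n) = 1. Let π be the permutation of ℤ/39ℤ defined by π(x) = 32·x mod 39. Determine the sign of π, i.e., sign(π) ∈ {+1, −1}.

Trace 32: π^k(32) = [32, 10, 8, 22, 2, 25, 20] for k=0..6.
Decompose π into cycles: lengths [12, 12, 12, 2, 1] (5 cycles, including the fixed point 0).
n − c = 39 − 5 = 34; sign = (−1)^34 = +1.
The Jacobi symbol (32|39) = +1 (Zolotarev) agrees.

+1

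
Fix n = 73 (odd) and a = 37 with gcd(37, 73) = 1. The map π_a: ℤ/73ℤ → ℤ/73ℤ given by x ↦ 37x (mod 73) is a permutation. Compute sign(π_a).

Trace 37: π^k(37) = [37, 55, 64, 32, 16, 8, 4] for k=0..6.
Cycle lengths of π_37 on ℤ/73ℤ: [9, 9, 9, 9, 9, 9, 9, 9, 1]; 9 cycles in total.
sign(π) = (−1)^{n − #cycles} = (−1)^{73−9} = (−1)^64 = +1.

+1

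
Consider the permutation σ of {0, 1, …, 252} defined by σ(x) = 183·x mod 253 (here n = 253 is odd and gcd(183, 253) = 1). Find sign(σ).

+1

Orbit of 93 under x↦183x: [93, 68, 47, 252, 70, 160, 185]… (length divides ord_253(183)).
Cycle lengths of π_183 on ℤ/253ℤ: [10, 10, 10, 10, 10, 10, 10, 10, 10, 10, 10, 10, 10, 10, 10, 10, 10, 10, 10, 10, 10, 10, 10, 2, 2, 2, 2, 2, 2, 2, 2, 2, 2, 2, 1]; 35 cycles in total.
Σ(ℓ_i−1) = 253−35 = 218; sign = (−1)^218 = +1.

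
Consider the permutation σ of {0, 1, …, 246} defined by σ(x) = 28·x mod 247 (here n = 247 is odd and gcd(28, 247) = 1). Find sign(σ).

-1

Start at x=216: 216 → 120 → 149 → 220 → 232 → 74 → 96 → … (one orbit).
10 cycles of lengths [36, 36, 36, 36, 36, 36, 12, 9, 9, 1].
10 cycles on 247: each ℓ→(−1)^(ℓ−1), product (−1)^237 = -1.
(28|247)_J = -1 (Zolotarev's lemma cross-check).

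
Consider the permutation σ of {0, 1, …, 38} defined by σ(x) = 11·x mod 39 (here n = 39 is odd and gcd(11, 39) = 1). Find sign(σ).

Orbit of 1 under x↦11x: [1, 11, 4, 5, 16, 20, 25]… (length divides ord_39(11)).
Decompose π into cycles: lengths [12, 12, 12, 2, 1] (5 cycles, including the fixed point 0).
39 − 5 = 34 transpositions; sign(π) = (−1)^34 = +1.

+1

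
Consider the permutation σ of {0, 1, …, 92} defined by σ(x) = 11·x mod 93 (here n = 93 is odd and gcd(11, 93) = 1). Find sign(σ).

Orbit of 1 under x↦11x: [1, 11, 28, 29, 40, 68, 4]… (length divides ord_93(11)).
The orbit structure of x ↦ 11x mod 93: 5 orbits of sizes [30, 30, 30, 2, 1].
5 cycles on 93: each ℓ→(−1)^(ℓ−1), product (−1)^88 = +1.
Check: (11/93) = +1 by Zolotarev.

+1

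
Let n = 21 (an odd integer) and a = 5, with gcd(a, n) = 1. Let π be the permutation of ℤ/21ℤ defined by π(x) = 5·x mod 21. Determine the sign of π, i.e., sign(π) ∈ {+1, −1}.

Start at x=1: 1 → 5 → 4 → 20 → 16 → 17 → 1 (one orbit).
Cycle lengths of π_5 on ℤ/21ℤ: [6, 6, 6, 2, 1]; 5 cycles in total.
With 5 cycles on 21 points, sign = (−1)^{21−5} = +1.

+1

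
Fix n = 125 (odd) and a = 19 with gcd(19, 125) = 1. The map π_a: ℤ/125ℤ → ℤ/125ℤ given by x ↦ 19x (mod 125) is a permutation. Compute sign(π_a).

+1

Orbit of 14 under x↦19x: [14, 16, 54, 26, 119, 11, 84]… (length divides ord_125(19)).
Cycle type of π: 50×2 + 10×2 + 2×2 + 1; total 7 cycles.
125 − 7 = 118 transpositions; sign(π) = (−1)^118 = +1.
Zolotarev: (19|125) = +1, matching the cycle-count sign.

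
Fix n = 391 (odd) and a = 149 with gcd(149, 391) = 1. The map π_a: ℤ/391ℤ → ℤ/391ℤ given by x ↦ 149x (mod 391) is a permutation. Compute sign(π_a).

Orbit of 378 under x↦149x: [378, 18, 336, 16, 38, 188, 251]… (length divides ord_391(149)).
π_149 has 14 disjoint cycles with lengths [44, 44, 44, 44, 44, 44, 44, 44, 22, 4, 4, 4, 4, 1] on {0,…,390}.
Σ(ℓ_i−1) = 391−14 = 377; sign = (−1)^377 = -1.

-1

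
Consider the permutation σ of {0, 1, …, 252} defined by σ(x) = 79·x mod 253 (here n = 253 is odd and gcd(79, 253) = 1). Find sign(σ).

+1

Trace 100: π^k(100) = [100, 57, 202, 19, 236, 175, 163] for k=0..6.
The orbit structure of x ↦ 79x mod 253: 5 orbits of sizes [110, 110, 22, 10, 1].
Σ(ℓ_i−1) = 253−5 = 248; sign = (−1)^248 = +1.
Check: (79/253) = +1 by Zolotarev.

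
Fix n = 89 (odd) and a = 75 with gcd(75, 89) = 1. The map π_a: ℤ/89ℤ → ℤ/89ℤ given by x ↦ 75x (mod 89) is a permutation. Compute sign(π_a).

Orbit of 43 under x↦75x: [43, 21, 62, 22, 48, 40, 63]… (length divides ord_89(75)).
The orbit structure of x ↦ 75x mod 89: 2 orbits of sizes [88, 1].
With 2 cycles on 89 points, sign = (−1)^{89−2} = -1.
Zolotarev: (75|89) = -1, matching the cycle-count sign.

-1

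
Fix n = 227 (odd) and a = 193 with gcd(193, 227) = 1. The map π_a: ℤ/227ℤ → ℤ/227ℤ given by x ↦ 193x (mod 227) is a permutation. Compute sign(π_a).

Orbit of 203 under x↦193x: [203, 135, 177, 111, 85, 61, 196]… (length divides ord_227(193)).
Decompose π into cycles: lengths [226, 1] (2 cycles, including the fixed point 0).
sign(π) = (−1)^{n − #cycles} = (−1)^{227−2} = (−1)^225 = -1.
(193|227)_J = -1 (Zolotarev's lemma cross-check).

-1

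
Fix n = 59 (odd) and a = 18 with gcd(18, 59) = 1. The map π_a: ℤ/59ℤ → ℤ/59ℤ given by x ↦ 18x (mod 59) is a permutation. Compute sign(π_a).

-1

Orbit of 11 under x↦18x: [11, 21, 24, 19, 47, 20, 6]… (length divides ord_59(18)).
Decompose π into cycles: lengths [58, 1] (2 cycles, including the fixed point 0).
2 cycles on 59: each ℓ→(−1)^(ℓ−1), product (−1)^57 = -1.
Zolotarev: (18|59) = -1, matching the cycle-count sign.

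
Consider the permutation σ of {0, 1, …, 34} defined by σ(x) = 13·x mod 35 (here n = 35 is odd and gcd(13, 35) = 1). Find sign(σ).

+1

Orbit of 29 under x↦13x: [29, 27, 1, 13]… (length divides ord_35(13)).
π_13 has 11 disjoint cycles with lengths [4, 4, 4, 4, 4, 4, 4, 2, 2, 2, 1] on {0,…,34}.
Σ(ℓ_i−1) = 35−11 = 24; sign = (−1)^24 = +1.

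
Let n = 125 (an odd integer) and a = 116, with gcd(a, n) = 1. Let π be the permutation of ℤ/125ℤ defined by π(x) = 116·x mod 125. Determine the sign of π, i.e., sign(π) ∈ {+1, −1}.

+1

Trace 76: π^k(76) = [76, 66, 31, 96, 11, 26, 16] for k=0..6.
Cycle lengths of π_116 on ℤ/125ℤ: [25, 25, 25, 25, 5, 5, 5, 5, 1, 1, 1, 1, 1]; 13 cycles in total.
With 13 cycles on 125 points, sign = (−1)^{125−13} = +1.
Zolotarev: (116|125) = +1, matching the cycle-count sign.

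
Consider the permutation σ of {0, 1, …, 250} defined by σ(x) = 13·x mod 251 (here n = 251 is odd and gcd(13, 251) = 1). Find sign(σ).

+1

Orbit of 73 under x↦13x: [73, 196, 38, 243, 147, 154, 245]… (length divides ord_251(13)).
3 cycles of lengths [125, 125, 1].
251 − 3 = 248 transpositions; sign(π) = (−1)^248 = +1.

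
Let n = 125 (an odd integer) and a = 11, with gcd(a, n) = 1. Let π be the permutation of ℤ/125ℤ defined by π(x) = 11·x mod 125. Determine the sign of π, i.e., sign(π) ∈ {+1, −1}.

Start at x=76: 76 → 86 → 71 → 31 → 91 → 1 → 11 → … (one orbit).
Decompose π into cycles: lengths [25, 25, 25, 25, 5, 5, 5, 5, 1, 1, 1, 1, 1] (13 cycles, including the fixed point 0).
n − c = 125 − 13 = 112; sign = (−1)^112 = +1.

+1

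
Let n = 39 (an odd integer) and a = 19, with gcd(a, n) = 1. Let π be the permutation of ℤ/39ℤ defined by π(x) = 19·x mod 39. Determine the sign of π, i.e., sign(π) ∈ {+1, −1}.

Start at x=25: 25 → 7 → 16 → 31 → 4 → 37 → 1 → … (one orbit).
Cycle lengths of π_19 on ℤ/39ℤ: [12, 12, 12, 1, 1, 1]; 6 cycles in total.
With 6 cycles on 39 points, sign = (−1)^{39−6} = -1.

-1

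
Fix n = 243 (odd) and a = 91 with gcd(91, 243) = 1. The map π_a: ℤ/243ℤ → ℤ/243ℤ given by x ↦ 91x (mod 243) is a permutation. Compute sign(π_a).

Orbit of 217 under x↦91x: [217, 64, 235, 1, 91, 19, 28]… (length divides ord_243(91)).
27 cycles of lengths [27, 27, 27, 27, 27, 27, 9, 9, 9, 9, 9, 9, 3, 3, 3, 3, 3, 3, 1, 1, 1, 1, 1, 1, 1, 1, 1].
n − c = 243 − 27 = 216; sign = (−1)^216 = +1.
The Jacobi symbol (91|243) = +1 (Zolotarev) agrees.

+1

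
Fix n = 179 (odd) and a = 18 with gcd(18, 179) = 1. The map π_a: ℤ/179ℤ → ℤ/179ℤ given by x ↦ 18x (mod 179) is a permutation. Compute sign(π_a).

Trace 40: π^k(40) = [40, 4, 72, 43, 58, 149, 176] for k=0..6.
Cycle type of π: 178 + 1; total 2 cycles.
179 − 2 = 177 transpositions; sign(π) = (−1)^177 = -1.

-1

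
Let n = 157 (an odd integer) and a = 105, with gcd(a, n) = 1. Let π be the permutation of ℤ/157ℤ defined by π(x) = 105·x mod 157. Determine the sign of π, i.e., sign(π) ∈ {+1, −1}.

Orbit of 30 under x↦105x: [30, 10, 108, 36, 12, 4, 106]… (length divides ord_157(105)).
3 cycles of lengths [78, 78, 1].
sign(π) = (−1)^{n − #cycles} = (−1)^{157−3} = (−1)^154 = +1.

+1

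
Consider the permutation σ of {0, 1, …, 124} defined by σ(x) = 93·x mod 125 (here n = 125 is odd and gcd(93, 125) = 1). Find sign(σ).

-1

Trace 68: π^k(68) = [68, 74, 7, 26, 43, 124, 32] for k=0..6.
12 cycles of lengths [20, 20, 20, 20, 20, 4, 4, 4, 4, 4, 4, 1].
Σ(ℓ_i−1) = 125−12 = 113; sign = (−1)^113 = -1.
The Jacobi symbol (93|125) = -1 (Zolotarev) agrees.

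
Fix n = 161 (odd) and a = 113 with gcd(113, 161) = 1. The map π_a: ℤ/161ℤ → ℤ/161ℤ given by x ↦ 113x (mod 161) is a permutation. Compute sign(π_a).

Trace 15: π^k(15) = [15, 85, 106, 64, 148, 141, 155] for k=0..6.
Cycle type of π: 22×7 + 1×7; total 14 cycles.
161 − 14 = 147 transpositions; sign(π) = (−1)^147 = -1.

-1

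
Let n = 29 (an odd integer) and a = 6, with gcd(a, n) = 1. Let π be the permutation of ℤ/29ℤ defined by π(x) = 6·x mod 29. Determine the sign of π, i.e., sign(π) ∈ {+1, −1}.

+1

Orbit of 16 under x↦6x: [16, 9, 25, 5, 1, 6, 7]… (length divides ord_29(6)).
Decompose π into cycles: lengths [14, 14, 1] (3 cycles, including the fixed point 0).
sign(π) = (−1)^{n − #cycles} = (−1)^{29−3} = (−1)^26 = +1.
The Jacobi symbol (6|29) = +1 (Zolotarev) agrees.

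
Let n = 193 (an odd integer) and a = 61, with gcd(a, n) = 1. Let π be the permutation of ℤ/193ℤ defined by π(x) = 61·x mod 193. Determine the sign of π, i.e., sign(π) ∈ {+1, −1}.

Orbit of 165 under x↦61x: [165, 29, 32, 22, 184, 30, 93]… (length divides ord_193(61)).
The orbit structure of x ↦ 61x mod 193: 2 orbits of sizes [192, 1].
Σ(ℓ_i−1) = 193−2 = 191; sign = (−1)^191 = -1.

-1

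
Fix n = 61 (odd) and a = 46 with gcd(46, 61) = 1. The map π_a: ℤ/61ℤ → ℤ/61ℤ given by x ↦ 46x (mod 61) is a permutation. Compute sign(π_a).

+1

Start at x=58: 58 → 45 → 57 → 60 → 15 → 19 → 20 → … (one orbit).
3 cycles of lengths [30, 30, 1].
With 3 cycles on 61 points, sign = (−1)^{61−3} = +1.
Via Zolotarev, sign(π_{46}) = (46|61) = +1.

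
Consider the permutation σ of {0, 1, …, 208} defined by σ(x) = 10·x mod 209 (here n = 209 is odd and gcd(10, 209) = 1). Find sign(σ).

+1

Orbit of 100 under x↦10x: [100, 164, 177, 98, 144, 186, 188]… (length divides ord_209(10)).
Cycle lengths of π_10 on ℤ/209ℤ: [18, 18, 18, 18, 18, 18, 18, 18, 18, 18, 18, 2, 2, 2, 2, 2, 1]; 17 cycles in total.
Σ(ℓ_i−1) = 209−17 = 192; sign = (−1)^192 = +1.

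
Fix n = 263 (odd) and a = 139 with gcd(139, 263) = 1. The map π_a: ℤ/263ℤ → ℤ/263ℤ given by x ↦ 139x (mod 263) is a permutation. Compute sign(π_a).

-1

Trace 103: π^k(103) = [103, 115, 205, 91, 25, 56, 157] for k=0..6.
The orbit structure of x ↦ 139x mod 263: 2 orbits of sizes [262, 1].
sign(π) = (−1)^{n − #cycles} = (−1)^{263−2} = (−1)^261 = -1.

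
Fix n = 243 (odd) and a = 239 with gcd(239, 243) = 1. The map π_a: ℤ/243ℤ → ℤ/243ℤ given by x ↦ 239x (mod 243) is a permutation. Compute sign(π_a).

Orbit of 218 under x↦239x: [218, 100, 86, 142, 161, 85, 146]… (length divides ord_243(239)).
Cycle lengths of π_239 on ℤ/243ℤ: [162, 54, 18, 6, 2, 1]; 6 cycles in total.
6 cycles on 243: each ℓ→(−1)^(ℓ−1), product (−1)^237 = -1.

-1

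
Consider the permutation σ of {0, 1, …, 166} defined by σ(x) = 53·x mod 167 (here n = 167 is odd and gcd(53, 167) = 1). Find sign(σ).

Start at x=23: 23 → 50 → 145 → 3 → 159 → 77 → 73 → … (one orbit).
Cycle lengths of π_53 on ℤ/167ℤ: [166, 1]; 2 cycles in total.
Σ(ℓ_i−1) = 167−2 = 165; sign = (−1)^165 = -1.
The Jacobi symbol (53|167) = -1 (Zolotarev) agrees.

-1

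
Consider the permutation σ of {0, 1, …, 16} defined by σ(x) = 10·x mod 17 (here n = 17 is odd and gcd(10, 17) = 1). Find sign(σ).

-1

Trace 8: π^k(8) = [8, 12, 1, 10, 15, 14, 4] for k=0..6.
The orbit structure of x ↦ 10x mod 17: 2 orbits of sizes [16, 1].
n − c = 17 − 2 = 15; sign = (−1)^15 = -1.
Zolotarev: (10|17) = -1, matching the cycle-count sign.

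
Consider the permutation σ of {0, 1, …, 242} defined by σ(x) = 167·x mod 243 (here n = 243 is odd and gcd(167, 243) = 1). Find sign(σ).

-1

Trace 109: π^k(109) = [109, 221, 214, 17, 166, 20, 181] for k=0..6.
The orbit structure of x ↦ 167x mod 243: 6 orbits of sizes [162, 54, 18, 6, 2, 1].
With 6 cycles on 243 points, sign = (−1)^{243−6} = -1.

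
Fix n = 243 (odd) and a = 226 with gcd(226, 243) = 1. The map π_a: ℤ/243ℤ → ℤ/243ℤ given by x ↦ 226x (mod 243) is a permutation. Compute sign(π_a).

Orbit of 19 under x↦226x: [19, 163, 145, 208, 109, 91, 154]… (length divides ord_243(226)).
π_226 has 27 disjoint cycles with lengths [27, 27, 27, 27, 27, 27, 9, 9, 9, 9, 9, 9, 3, 3, 3, 3, 3, 3, 1, 1, 1, 1, 1, 1, 1, 1, 1] on {0,…,242}.
27 cycles on 243: each ℓ→(−1)^(ℓ−1), product (−1)^216 = +1.
Via Zolotarev, sign(π_{226}) = (226|243) = +1.

+1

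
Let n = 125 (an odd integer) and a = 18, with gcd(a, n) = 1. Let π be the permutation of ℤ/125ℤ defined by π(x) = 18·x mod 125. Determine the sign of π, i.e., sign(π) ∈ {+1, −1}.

-1

Orbit of 32 under x↦18x: [32, 76, 118, 124, 107, 51, 43]… (length divides ord_125(18)).
12 cycles of lengths [20, 20, 20, 20, 20, 4, 4, 4, 4, 4, 4, 1].
12 cycles on 125: each ℓ→(−1)^(ℓ−1), product (−1)^113 = -1.
Zolotarev: (18|125) = -1, matching the cycle-count sign.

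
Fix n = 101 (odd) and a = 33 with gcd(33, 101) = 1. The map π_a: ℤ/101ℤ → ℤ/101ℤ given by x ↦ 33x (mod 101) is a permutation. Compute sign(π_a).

+1

Orbit of 52 under x↦33x: [52, 100, 68, 22, 19, 21, 87]… (length divides ord_101(33)).
3 cycles of lengths [50, 50, 1].
Σ(ℓ_i−1) = 101−3 = 98; sign = (−1)^98 = +1.
(33|101)_J = +1 (Zolotarev's lemma cross-check).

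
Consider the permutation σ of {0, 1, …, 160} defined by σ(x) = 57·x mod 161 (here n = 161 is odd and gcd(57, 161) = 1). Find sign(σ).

-1

Trace 8: π^k(8) = [8, 134, 71, 22, 127, 155, 141] for k=0..6.
π_57 has 14 disjoint cycles with lengths [22, 22, 22, 22, 22, 22, 22, 1, 1, 1, 1, 1, 1, 1] on {0,…,160}.
n − c = 161 − 14 = 147; sign = (−1)^147 = -1.
Check: (57/161) = -1 by Zolotarev.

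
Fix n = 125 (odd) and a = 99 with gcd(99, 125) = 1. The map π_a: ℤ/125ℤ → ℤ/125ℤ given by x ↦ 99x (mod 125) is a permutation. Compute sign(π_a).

Trace 51: π^k(51) = [51, 49, 101, 124, 26, 74, 76] for k=0..6.
23 cycles of lengths [10, 10, 10, 10, 10, 10, 10, 10, 10, 10, 2, 2, 2, 2, 2, 2, 2, 2, 2, 2, 2, 2, 1].
sign(π) = (−1)^{n − #cycles} = (−1)^{125−23} = (−1)^102 = +1.

+1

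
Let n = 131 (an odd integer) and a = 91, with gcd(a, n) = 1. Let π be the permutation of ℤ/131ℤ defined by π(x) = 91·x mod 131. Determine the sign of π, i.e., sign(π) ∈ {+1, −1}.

Trace 35: π^k(35) = [35, 41, 63, 100, 61, 49, 5] for k=0..6.
3 cycles of lengths [65, 65, 1].
Σ(ℓ_i−1) = 131−3 = 128; sign = (−1)^128 = +1.
Zolotarev: (91|131) = +1, matching the cycle-count sign.

+1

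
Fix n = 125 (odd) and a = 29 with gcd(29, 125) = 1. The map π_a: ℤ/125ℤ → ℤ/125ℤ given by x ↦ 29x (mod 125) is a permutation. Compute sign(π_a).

Orbit of 69 under x↦29x: [69, 1, 29, 91, 14, 31, 24]… (length divides ord_125(29)).
7 cycles of lengths [50, 50, 10, 10, 2, 2, 1].
125 − 7 = 118 transpositions; sign(π) = (−1)^118 = +1.

+1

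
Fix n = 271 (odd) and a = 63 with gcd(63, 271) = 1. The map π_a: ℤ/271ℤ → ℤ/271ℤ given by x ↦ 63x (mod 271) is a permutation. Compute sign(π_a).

+1

Start at x=1: 1 → 63 → 175 → 185 → 2 → 126 → 79 → … (one orbit).
Cycle type of π: 135×2 + 1; total 3 cycles.
n − c = 271 − 3 = 268; sign = (−1)^268 = +1.
The Jacobi symbol (63|271) = +1 (Zolotarev) agrees.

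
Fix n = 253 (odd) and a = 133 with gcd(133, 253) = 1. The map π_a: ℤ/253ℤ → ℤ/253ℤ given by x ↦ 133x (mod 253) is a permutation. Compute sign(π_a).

+1

Orbit of 100 under x↦133x: [100, 144, 177, 12, 78, 1, 133]… (length divides ord_253(133)).
π_133 has 33 disjoint cycles with lengths [11, 11, 11, 11, 11, 11, 11, 11, 11, 11, 11, 11, 11, 11, 11, 11, 11, 11, 11, 11, 11, 11, 1, 1, 1, 1, 1, 1, 1, 1, 1, 1, 1] on {0,…,252}.
With 33 cycles on 253 points, sign = (−1)^{253−33} = +1.
Zolotarev: (133|253) = +1, matching the cycle-count sign.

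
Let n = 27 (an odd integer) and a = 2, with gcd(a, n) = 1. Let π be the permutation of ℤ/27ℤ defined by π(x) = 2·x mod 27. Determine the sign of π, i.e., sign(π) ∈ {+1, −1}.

Trace 20: π^k(20) = [20, 13, 26, 25, 23, 19, 11] for k=0..6.
Cycle lengths of π_2 on ℤ/27ℤ: [18, 6, 2, 1]; 4 cycles in total.
Σ(ℓ_i−1) = 27−4 = 23; sign = (−1)^23 = -1.
Via Zolotarev, sign(π_{2}) = (2|27) = -1.

-1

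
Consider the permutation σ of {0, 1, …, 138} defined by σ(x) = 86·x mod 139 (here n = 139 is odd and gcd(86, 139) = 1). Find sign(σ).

+1

Start at x=28: 28 → 45 → 117 → 54 → 57 → 37 → 124 → … (one orbit).
Decompose π into cycles: lengths [69, 69, 1] (3 cycles, including the fixed point 0).
sign(π) = (−1)^{n − #cycles} = (−1)^{139−3} = (−1)^136 = +1.
The Jacobi symbol (86|139) = +1 (Zolotarev) agrees.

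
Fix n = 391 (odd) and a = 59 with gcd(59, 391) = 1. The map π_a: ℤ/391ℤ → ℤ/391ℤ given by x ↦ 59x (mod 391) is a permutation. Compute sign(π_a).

Orbit of 32 under x↦59x: [32, 324, 348, 200, 70, 220, 77]… (length divides ord_391(59)).
9 cycles of lengths [88, 88, 88, 88, 11, 11, 8, 8, 1].
n − c = 391 − 9 = 382; sign = (−1)^382 = +1.
(59|391)_J = +1 (Zolotarev's lemma cross-check).

+1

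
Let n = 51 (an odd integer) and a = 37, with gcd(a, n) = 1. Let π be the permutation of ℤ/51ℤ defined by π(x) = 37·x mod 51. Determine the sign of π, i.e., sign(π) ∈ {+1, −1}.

-1

Orbit of 37 under x↦37x: [37, 43, 10, 13, 22, 49, 28]… (length divides ord_51(37)).
π_37 has 6 disjoint cycles with lengths [16, 16, 16, 1, 1, 1] on {0,…,50}.
sign(π) = (−1)^{n − #cycles} = (−1)^{51−6} = (−1)^45 = -1.
(37|51)_J = -1 (Zolotarev's lemma cross-check).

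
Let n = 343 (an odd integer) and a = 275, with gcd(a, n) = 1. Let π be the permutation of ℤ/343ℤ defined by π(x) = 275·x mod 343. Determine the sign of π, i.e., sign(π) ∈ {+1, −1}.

+1

Start at x=116: 116 → 1 → 275 → 165 → 99 → 128 → 214 → … (one orbit).
Cycle lengths of π_275 on ℤ/343ℤ: [21, 21, 21, 21, 21, 21, 21, 21, 21, 21, 21, 21, 21, 21, 3, 3, 3, 3, 3, 3, 3, 3, 3, 3, 3, 3, 3, 3, 3, 3, 1]; 31 cycles in total.
n − c = 343 − 31 = 312; sign = (−1)^312 = +1.
Check: (275/343) = +1 by Zolotarev.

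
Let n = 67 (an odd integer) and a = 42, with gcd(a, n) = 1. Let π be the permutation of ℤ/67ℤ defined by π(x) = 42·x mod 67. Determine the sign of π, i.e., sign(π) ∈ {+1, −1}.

Trace 45: π^k(45) = [45, 14, 52, 40, 5, 9, 43] for k=0..6.
The orbit structure of x ↦ 42x mod 67: 4 orbits of sizes [22, 22, 22, 1].
4 cycles on 67: each ℓ→(−1)^(ℓ−1), product (−1)^63 = -1.

-1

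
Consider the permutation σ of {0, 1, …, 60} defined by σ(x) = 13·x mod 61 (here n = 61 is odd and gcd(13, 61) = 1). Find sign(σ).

+1

Trace 47: π^k(47) = [47, 1, 13] for k=0..2.
Cycle lengths of π_13 on ℤ/61ℤ: [3, 3, 3, 3, 3, 3, 3, 3, 3, 3, 3, 3, 3, 3, 3, 3, 3, 3, 3, 3, 1]; 21 cycles in total.
n − c = 61 − 21 = 40; sign = (−1)^40 = +1.
The Jacobi symbol (13|61) = +1 (Zolotarev) agrees.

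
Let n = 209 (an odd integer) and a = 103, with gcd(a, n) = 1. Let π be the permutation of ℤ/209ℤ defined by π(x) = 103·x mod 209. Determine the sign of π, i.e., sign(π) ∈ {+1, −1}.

-1

Start at x=26: 26 → 170 → 163 → 69 → 1 → 103 → 159 → … (one orbit).
Cycle lengths of π_103 on ℤ/209ℤ: [30, 30, 30, 30, 30, 30, 6, 6, 6, 5, 5, 1]; 12 cycles in total.
With 12 cycles on 209 points, sign = (−1)^{209−12} = -1.
Zolotarev: (103|209) = -1, matching the cycle-count sign.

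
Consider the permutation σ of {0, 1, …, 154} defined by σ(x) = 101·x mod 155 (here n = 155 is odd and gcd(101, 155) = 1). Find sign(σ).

Start at x=66: 66 → 1 → 101 → 126 → 16 → 66 (one orbit).
π_101 has 35 disjoint cycles with lengths [5, 5, 5, 5, 5, 5, 5, 5, 5, 5, 5, 5, 5, 5, 5, 5, 5, 5, 5, 5, 5, 5, 5, 5, 5, 5, 5, 5, 5, 5, 1, 1, 1, 1, 1] on {0,…,154}.
With 35 cycles on 155 points, sign = (−1)^{155−35} = +1.
The Jacobi symbol (101|155) = +1 (Zolotarev) agrees.

+1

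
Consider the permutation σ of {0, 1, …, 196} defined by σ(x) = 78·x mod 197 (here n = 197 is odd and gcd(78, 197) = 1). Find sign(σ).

-1

Start at x=28: 28 → 17 → 144 → 3 → 37 → 128 → 134 → … (one orbit).
π_78 has 2 disjoint cycles with lengths [196, 1] on {0,…,196}.
n − c = 197 − 2 = 195; sign = (−1)^195 = -1.
Zolotarev: (78|197) = -1, matching the cycle-count sign.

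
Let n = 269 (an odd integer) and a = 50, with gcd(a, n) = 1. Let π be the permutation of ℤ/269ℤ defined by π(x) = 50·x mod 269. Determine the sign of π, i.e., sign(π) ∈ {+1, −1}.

Start at x=130: 130 → 44 → 48 → 248 → 26 → 224 → 171 → … (one orbit).
Decompose π into cycles: lengths [268, 1] (2 cycles, including the fixed point 0).
sign(π) = (−1)^{n − #cycles} = (−1)^{269−2} = (−1)^267 = -1.
Check: (50/269) = -1 by Zolotarev.

-1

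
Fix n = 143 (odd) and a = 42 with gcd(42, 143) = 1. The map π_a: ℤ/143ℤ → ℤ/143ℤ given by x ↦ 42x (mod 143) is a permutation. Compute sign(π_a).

Start at x=9: 9 → 92 → 3 → 126 → 1 → 42 → 48 → … (one orbit).
π_42 has 15 disjoint cycles with lengths [15, 15, 15, 15, 15, 15, 15, 15, 5, 5, 3, 3, 3, 3, 1] on {0,…,142}.
Σ(ℓ_i−1) = 143−15 = 128; sign = (−1)^128 = +1.
Zolotarev: (42|143) = +1, matching the cycle-count sign.

+1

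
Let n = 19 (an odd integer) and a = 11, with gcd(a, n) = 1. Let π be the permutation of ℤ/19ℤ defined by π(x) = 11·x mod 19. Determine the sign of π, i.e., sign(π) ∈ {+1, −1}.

+1

Start at x=11: 11 → 7 → 1 → 11 (one orbit).
The orbit structure of x ↦ 11x mod 19: 7 orbits of sizes [3, 3, 3, 3, 3, 3, 1].
With 7 cycles on 19 points, sign = (−1)^{19−7} = +1.
Zolotarev: (11|19) = +1, matching the cycle-count sign.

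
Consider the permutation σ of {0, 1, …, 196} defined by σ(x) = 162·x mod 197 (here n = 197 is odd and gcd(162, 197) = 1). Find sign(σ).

-1

Start at x=187: 187 → 153 → 161 → 78 → 28 → 5 → 22 → … (one orbit).
Decompose π into cycles: lengths [196, 1] (2 cycles, including the fixed point 0).
2 cycles on 197: each ℓ→(−1)^(ℓ−1), product (−1)^195 = -1.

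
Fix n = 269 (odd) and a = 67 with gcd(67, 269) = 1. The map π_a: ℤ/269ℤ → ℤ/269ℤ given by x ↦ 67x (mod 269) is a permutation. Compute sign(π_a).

Trace 25: π^k(25) = [25, 61, 52, 256, 205, 16, 265] for k=0..6.
π_67 has 5 disjoint cycles with lengths [67, 67, 67, 67, 1] on {0,…,268}.
Σ(ℓ_i−1) = 269−5 = 264; sign = (−1)^264 = +1.
Check: (67/269) = +1 by Zolotarev.

+1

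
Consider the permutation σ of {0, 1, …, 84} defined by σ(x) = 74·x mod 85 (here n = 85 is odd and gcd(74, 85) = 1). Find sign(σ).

-1

Trace 29: π^k(29) = [29, 21, 24, 76, 14, 16, 79] for k=0..6.
π_74 has 8 disjoint cycles with lengths [16, 16, 16, 16, 16, 2, 2, 1] on {0,…,84}.
85 − 8 = 77 transpositions; sign(π) = (−1)^77 = -1.
Via Zolotarev, sign(π_{74}) = (74|85) = -1.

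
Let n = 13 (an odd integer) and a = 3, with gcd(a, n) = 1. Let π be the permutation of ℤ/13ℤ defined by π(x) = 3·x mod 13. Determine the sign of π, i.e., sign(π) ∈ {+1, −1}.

Trace 1: π^k(1) = [1, 3, 9] for k=0..2.
π_3 has 5 disjoint cycles with lengths [3, 3, 3, 3, 1] on {0,…,12}.
Σ(ℓ_i−1) = 13−5 = 8; sign = (−1)^8 = +1.
Check: (3/13) = +1 by Zolotarev.

+1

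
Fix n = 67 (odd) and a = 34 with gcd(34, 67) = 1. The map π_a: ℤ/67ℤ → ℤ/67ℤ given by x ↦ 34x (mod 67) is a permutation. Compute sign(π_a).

-1

Start at x=66: 66 → 33 → 50 → 25 → 46 → 23 → 45 → … (one orbit).
Cycle type of π: 66 + 1; total 2 cycles.
67 − 2 = 65 transpositions; sign(π) = (−1)^65 = -1.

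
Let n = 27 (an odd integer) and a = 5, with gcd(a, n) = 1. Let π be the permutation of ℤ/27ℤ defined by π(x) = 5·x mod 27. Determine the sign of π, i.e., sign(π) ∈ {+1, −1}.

-1

Orbit of 20 under x↦5x: [20, 19, 14, 16, 26, 22, 2]… (length divides ord_27(5)).
4 cycles of lengths [18, 6, 2, 1].
With 4 cycles on 27 points, sign = (−1)^{27−4} = -1.
Via Zolotarev, sign(π_{5}) = (5|27) = -1.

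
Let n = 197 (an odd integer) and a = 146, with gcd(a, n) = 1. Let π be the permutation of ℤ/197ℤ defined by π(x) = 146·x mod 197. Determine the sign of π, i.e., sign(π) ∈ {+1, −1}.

Orbit of 161 under x↦146x: [161, 63, 136, 156, 121, 133, 112]… (length divides ord_197(146)).
Decompose π into cycles: lengths [98, 98, 1] (3 cycles, including the fixed point 0).
n − c = 197 − 3 = 194; sign = (−1)^194 = +1.
Check: (146/197) = +1 by Zolotarev.

+1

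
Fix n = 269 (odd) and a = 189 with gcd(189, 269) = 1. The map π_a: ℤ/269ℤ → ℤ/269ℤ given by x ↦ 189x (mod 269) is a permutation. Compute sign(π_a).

+1

Trace 196: π^k(196) = [196, 191, 53, 64, 260, 182, 235] for k=0..6.
Cycle lengths of π_189 on ℤ/269ℤ: [134, 134, 1]; 3 cycles in total.
n − c = 269 − 3 = 266; sign = (−1)^266 = +1.
(189|269)_J = +1 (Zolotarev's lemma cross-check).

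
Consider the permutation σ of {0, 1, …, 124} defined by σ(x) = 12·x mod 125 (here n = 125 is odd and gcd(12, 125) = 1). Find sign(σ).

-1

Trace 87: π^k(87) = [87, 44, 28, 86, 32, 9, 108] for k=0..6.
The orbit structure of x ↦ 12x mod 125: 4 orbits of sizes [100, 20, 4, 1].
Σ(ℓ_i−1) = 125−4 = 121; sign = (−1)^121 = -1.
Zolotarev: (12|125) = -1, matching the cycle-count sign.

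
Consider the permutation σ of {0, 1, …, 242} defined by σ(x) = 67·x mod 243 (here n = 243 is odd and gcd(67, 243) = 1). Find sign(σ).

+1

Orbit of 157 under x↦67x: [157, 70, 73, 31, 133, 163, 229]… (length divides ord_243(67)).
11 cycles of lengths [81, 81, 27, 27, 9, 9, 3, 3, 1, 1, 1].
n − c = 243 − 11 = 232; sign = (−1)^232 = +1.
The Jacobi symbol (67|243) = +1 (Zolotarev) agrees.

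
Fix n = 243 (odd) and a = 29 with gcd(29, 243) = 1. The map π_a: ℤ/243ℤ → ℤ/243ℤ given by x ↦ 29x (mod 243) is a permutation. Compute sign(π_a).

Orbit of 13 under x↦29x: [13, 134, 241, 185, 19, 65, 184]… (length divides ord_243(29)).
Cycle lengths of π_29 on ℤ/243ℤ: [162, 54, 18, 6, 2, 1]; 6 cycles in total.
sign(π) = (−1)^{n − #cycles} = (−1)^{243−6} = (−1)^237 = -1.
The Jacobi symbol (29|243) = -1 (Zolotarev) agrees.

-1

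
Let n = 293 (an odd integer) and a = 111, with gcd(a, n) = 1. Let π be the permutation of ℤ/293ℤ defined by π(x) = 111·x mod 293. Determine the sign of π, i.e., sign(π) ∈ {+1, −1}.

Start at x=155: 155 → 211 → 274 → 235 → 8 → 9 → 120 → … (one orbit).
2 cycles of lengths [292, 1].
293 − 2 = 291 transpositions; sign(π) = (−1)^291 = -1.
(111|293)_J = -1 (Zolotarev's lemma cross-check).

-1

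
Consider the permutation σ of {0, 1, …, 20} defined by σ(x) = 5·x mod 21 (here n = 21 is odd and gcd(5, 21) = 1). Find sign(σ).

Orbit of 16 under x↦5x: [16, 17, 1, 5, 4, 20]… (length divides ord_21(5)).
Cycle type of π: 6×3 + 2 + 1; total 5 cycles.
Σ(ℓ_i−1) = 21−5 = 16; sign = (−1)^16 = +1.
(5|21)_J = +1 (Zolotarev's lemma cross-check).

+1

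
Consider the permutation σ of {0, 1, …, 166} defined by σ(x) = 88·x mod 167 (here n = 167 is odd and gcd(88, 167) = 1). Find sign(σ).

+1

Start at x=112: 112 → 3 → 97 → 19 → 2 → 9 → 124 → … (one orbit).
The orbit structure of x ↦ 88x mod 167: 3 orbits of sizes [83, 83, 1].
With 3 cycles on 167 points, sign = (−1)^{167−3} = +1.
The Jacobi symbol (88|167) = +1 (Zolotarev) agrees.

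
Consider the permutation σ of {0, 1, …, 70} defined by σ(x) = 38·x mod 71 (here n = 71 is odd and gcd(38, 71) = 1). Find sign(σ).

+1

Start at x=54: 54 → 64 → 18 → 45 → 6 → 15 → 2 → … (one orbit).
Cycle lengths of π_38 on ℤ/71ℤ: [35, 35, 1]; 3 cycles in total.
71 − 3 = 68 transpositions; sign(π) = (−1)^68 = +1.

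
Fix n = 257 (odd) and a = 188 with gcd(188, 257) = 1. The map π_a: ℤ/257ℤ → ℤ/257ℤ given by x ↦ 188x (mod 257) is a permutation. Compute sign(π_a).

Orbit of 200 under x↦188x: [200, 78, 15, 250, 226, 83, 184]… (length divides ord_257(188)).
Decompose π into cycles: lengths [256, 1] (2 cycles, including the fixed point 0).
2 cycles on 257: each ℓ→(−1)^(ℓ−1), product (−1)^255 = -1.

-1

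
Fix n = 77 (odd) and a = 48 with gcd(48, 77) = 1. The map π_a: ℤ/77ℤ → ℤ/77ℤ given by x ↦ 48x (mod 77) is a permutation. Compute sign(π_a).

Trace 71: π^k(71) = [71, 20, 36, 34, 15, 27, 64] for k=0..6.
Cycle lengths of π_48 on ℤ/77ℤ: [10, 10, 10, 10, 10, 10, 5, 5, 2, 2, 2, 1]; 12 cycles in total.
Σ(ℓ_i−1) = 77−12 = 65; sign = (−1)^65 = -1.
Via Zolotarev, sign(π_{48}) = (48|77) = -1.

-1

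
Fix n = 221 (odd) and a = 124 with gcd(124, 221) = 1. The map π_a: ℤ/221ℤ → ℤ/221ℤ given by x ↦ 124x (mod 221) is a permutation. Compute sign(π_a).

+1

Orbit of 16 under x↦124x: [16, 216, 43, 28, 157, 20, 49]… (length divides ord_221(124)).
Decompose π into cycles: lengths [48, 48, 48, 48, 16, 12, 1] (7 cycles, including the fixed point 0).
221 − 7 = 214 transpositions; sign(π) = (−1)^214 = +1.
Via Zolotarev, sign(π_{124}) = (124|221) = +1.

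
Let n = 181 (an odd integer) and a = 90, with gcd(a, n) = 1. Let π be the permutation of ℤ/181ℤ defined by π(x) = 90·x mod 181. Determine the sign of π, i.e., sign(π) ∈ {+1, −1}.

Orbit of 20 under x↦90x: [20, 171, 5, 88, 137, 22, 170]… (length divides ord_181(90)).
2 cycles of lengths [180, 1].
181 − 2 = 179 transpositions; sign(π) = (−1)^179 = -1.
Check: (90/181) = -1 by Zolotarev.

-1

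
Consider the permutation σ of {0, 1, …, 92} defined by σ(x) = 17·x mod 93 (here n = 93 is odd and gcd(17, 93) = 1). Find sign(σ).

Start at x=28: 28 → 11 → 1 → 17 → 10 → 77 → 7 → … (one orbit).
Cycle type of π: 30×3 + 2 + 1; total 5 cycles.
5 cycles on 93: each ℓ→(−1)^(ℓ−1), product (−1)^88 = +1.
Via Zolotarev, sign(π_{17}) = (17|93) = +1.

+1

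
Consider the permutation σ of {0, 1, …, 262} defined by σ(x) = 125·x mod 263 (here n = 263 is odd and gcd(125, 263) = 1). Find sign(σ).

Start at x=62: 62 → 123 → 121 → 134 → 181 → 7 → 86 → … (one orbit).
2 cycles of lengths [262, 1].
2 cycles on 263: each ℓ→(−1)^(ℓ−1), product (−1)^261 = -1.
Via Zolotarev, sign(π_{125}) = (125|263) = -1.

-1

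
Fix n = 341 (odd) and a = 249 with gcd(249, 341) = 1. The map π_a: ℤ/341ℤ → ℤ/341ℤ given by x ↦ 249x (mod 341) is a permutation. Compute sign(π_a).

Trace 1: π^k(1) = [1, 249, 280, 156, 311, 32, 125] for k=0..6.
62 cycles of lengths [10, 10, 10, 10, 10, 10, 10, 10, 10, 10, 10, 10, 10, 10, 10, 10, 10, 10, 10, 10, 10, 10, 10, 10, 10, 10, 10, 10, 10, 10, 10, 1, 1, 1, 1, 1, 1, 1, 1, 1, 1, 1, 1, 1, 1, 1, 1, 1, 1, 1, 1, 1, 1, 1, 1, 1, 1, 1, 1, 1, 1, 1].
62 cycles on 341: each ℓ→(−1)^(ℓ−1), product (−1)^279 = -1.

-1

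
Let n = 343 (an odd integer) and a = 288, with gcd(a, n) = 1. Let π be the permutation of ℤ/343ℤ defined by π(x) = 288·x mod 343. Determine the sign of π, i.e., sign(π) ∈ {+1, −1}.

Start at x=134: 134 → 176 → 267 → 64 → 253 → 148 → 92 → … (one orbit).
π_288 has 19 disjoint cycles with lengths [49, 49, 49, 49, 49, 49, 7, 7, 7, 7, 7, 7, 1, 1, 1, 1, 1, 1, 1] on {0,…,342}.
n − c = 343 − 19 = 324; sign = (−1)^324 = +1.
Check: (288/343) = +1 by Zolotarev.

+1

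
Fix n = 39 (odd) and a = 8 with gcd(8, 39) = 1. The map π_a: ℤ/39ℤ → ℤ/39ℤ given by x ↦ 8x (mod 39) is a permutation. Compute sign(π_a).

+1

Start at x=25: 25 → 5 → 1 → 8 → 25 (one orbit).
Cycle lengths of π_8 on ℤ/39ℤ: [4, 4, 4, 4, 4, 4, 4, 4, 4, 2, 1]; 11 cycles in total.
With 11 cycles on 39 points, sign = (−1)^{39−11} = +1.
The Jacobi symbol (8|39) = +1 (Zolotarev) agrees.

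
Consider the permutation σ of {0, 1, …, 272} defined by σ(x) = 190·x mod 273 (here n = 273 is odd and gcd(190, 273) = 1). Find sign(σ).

-1

Trace 148: π^k(148) = [148, 1, 190, 64] for k=0..3.
Cycle type of π: 4×63 + 1×21; total 84 cycles.
273 − 84 = 189 transpositions; sign(π) = (−1)^189 = -1.
Zolotarev: (190|273) = -1, matching the cycle-count sign.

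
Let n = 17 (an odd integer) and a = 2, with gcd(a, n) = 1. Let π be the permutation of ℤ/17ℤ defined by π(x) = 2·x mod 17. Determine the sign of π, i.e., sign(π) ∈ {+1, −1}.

Start at x=4: 4 → 8 → 16 → 15 → 13 → 9 → 1 → … (one orbit).
Cycle lengths of π_2 on ℤ/17ℤ: [8, 8, 1]; 3 cycles in total.
sign(π) = (−1)^{n − #cycles} = (−1)^{17−3} = (−1)^14 = +1.
(2|17)_J = +1 (Zolotarev's lemma cross-check).

+1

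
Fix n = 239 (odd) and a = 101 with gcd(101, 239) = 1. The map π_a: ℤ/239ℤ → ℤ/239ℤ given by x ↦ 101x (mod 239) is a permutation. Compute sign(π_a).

+1

Orbit of 128 under x↦101x: [128, 22, 71, 1, 101, 163, 211]… (length divides ord_239(101)).
The orbit structure of x ↦ 101x mod 239: 15 orbits of sizes [17, 17, 17, 17, 17, 17, 17, 17, 17, 17, 17, 17, 17, 17, 1].
With 15 cycles on 239 points, sign = (−1)^{239−15} = +1.
Zolotarev: (101|239) = +1, matching the cycle-count sign.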